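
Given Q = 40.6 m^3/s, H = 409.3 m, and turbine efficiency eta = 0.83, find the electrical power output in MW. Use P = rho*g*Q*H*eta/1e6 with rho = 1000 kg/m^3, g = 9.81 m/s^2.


P = 1000 * 9.81 * 40.6 * 409.3 * 0.83 / 1e6 = 135.3053 MW


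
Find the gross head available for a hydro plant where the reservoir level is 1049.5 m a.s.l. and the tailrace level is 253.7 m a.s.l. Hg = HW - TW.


Hg = 1049.5 - 253.7 = 795.8000 m


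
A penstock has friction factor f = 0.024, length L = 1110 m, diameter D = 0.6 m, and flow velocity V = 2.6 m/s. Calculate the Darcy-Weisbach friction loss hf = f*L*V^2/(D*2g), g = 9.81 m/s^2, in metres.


hf = 0.024 * 1110 * 2.6^2 / (0.6 * 2 * 9.81) = 15.2979 m


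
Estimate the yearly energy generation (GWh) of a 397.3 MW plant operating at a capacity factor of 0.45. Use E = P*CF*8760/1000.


E = 397.3 * 0.45 * 8760 / 1000 = 1566.1566 GWh


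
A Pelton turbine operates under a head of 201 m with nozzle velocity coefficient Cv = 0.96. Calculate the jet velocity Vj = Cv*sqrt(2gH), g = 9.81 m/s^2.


Vj = 0.96 * sqrt(2*9.81*201) = 60.2863 m/s


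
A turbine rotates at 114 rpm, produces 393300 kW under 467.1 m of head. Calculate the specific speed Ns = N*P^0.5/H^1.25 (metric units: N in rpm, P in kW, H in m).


Ns = 114 * 393300^0.5 / 467.1^1.25 = 32.9234


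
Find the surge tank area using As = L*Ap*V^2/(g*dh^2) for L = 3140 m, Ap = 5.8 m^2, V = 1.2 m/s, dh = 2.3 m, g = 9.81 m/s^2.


As = 3140 * 5.8 * 1.2^2 / (9.81 * 2.3^2) = 505.3537 m^2


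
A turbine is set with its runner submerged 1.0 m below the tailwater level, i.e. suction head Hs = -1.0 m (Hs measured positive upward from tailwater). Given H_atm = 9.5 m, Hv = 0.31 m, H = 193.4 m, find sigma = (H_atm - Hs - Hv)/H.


sigma = (9.5 - (-1.0) - 0.31) / 193.4 = 0.0527


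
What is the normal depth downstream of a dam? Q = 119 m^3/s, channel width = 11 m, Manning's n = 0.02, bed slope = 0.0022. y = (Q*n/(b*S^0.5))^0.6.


y = (119 * 0.02 / (11 * 0.0022^0.5))^0.6 = 2.5026 m


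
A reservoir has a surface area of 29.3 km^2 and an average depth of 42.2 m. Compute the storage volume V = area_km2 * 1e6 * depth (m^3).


V = 29.3 * 1e6 * 42.2 = 1.2365e+09 m^3


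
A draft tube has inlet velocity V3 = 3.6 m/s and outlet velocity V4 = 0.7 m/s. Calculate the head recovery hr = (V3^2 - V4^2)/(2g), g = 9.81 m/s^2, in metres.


hr = (3.6^2 - 0.7^2) / (2*9.81) = 0.6356 m


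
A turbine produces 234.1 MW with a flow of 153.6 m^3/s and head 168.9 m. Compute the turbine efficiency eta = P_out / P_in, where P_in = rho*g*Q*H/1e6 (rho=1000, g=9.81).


P_in = 1000 * 9.81 * 153.6 * 168.9 / 1e6 = 254.5012 MW
eta = 234.1 / 254.5012 = 0.9198


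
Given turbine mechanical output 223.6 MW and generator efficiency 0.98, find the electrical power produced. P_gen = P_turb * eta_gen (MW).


P_gen = 223.6 * 0.98 = 219.1280 MW


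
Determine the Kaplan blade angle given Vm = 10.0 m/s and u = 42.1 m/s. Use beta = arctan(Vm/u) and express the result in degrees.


beta = arctan(10.0 / 42.1) = 13.3618 degrees


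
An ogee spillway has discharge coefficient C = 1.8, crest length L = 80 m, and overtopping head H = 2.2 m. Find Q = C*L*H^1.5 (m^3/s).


Q = 1.8 * 80 * 2.2^1.5 = 469.8903 m^3/s


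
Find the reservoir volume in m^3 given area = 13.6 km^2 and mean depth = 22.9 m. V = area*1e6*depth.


V = 13.6 * 1e6 * 22.9 = 3.1144e+08 m^3


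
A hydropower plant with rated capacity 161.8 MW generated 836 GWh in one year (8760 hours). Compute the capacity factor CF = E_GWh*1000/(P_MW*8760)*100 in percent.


CF = 836 * 1000 / (161.8 * 8760) * 100 = 58.9826 %


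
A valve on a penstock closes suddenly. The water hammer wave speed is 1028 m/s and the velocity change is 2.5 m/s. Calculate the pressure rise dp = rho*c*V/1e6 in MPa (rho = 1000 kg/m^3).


dp = 1000 * 1028 * 2.5 / 1e6 = 2.5700 MPa


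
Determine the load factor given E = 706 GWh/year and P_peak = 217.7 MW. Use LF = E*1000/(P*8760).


LF = 706 * 1000 / (217.7 * 8760) = 0.3702


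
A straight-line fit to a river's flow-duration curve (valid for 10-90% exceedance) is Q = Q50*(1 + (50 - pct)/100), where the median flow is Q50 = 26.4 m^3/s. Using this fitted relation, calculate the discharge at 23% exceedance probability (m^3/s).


Q = 26.4 * (1 + (50 - 23)/100) = 33.5280 m^3/s


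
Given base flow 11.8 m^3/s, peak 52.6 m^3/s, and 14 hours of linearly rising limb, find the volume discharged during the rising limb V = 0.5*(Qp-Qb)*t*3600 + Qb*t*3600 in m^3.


V = 0.5*(52.6 - 11.8)*14*3600 + 11.8*14*3600 = 1.6229e+06 m^3


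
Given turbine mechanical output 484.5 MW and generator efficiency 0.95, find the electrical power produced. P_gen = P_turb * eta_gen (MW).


P_gen = 484.5 * 0.95 = 460.2750 MW


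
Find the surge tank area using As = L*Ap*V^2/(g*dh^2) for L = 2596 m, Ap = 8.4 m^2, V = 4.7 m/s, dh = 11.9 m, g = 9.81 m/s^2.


As = 2596 * 8.4 * 4.7^2 / (9.81 * 11.9^2) = 346.7502 m^2


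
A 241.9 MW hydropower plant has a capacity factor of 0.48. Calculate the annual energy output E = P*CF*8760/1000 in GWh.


E = 241.9 * 0.48 * 8760 / 1000 = 1017.1411 GWh


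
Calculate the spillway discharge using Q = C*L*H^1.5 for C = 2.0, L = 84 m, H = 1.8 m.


Q = 2.0 * 84 * 1.8^1.5 = 405.7122 m^3/s


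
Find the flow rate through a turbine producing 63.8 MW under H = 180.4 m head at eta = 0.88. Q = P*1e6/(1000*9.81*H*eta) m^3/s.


Q = 63.8 * 1e6 / (1000 * 9.81 * 180.4 * 0.88) = 40.9668 m^3/s


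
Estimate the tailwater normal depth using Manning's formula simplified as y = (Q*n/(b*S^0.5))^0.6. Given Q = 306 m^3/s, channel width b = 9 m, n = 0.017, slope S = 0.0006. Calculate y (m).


y = (306 * 0.017 / (9 * 0.0006^0.5))^0.6 = 6.6636 m


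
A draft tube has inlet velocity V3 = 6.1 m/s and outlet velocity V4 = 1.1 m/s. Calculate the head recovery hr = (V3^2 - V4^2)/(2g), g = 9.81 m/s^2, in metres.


hr = (6.1^2 - 1.1^2) / (2*9.81) = 1.8349 m


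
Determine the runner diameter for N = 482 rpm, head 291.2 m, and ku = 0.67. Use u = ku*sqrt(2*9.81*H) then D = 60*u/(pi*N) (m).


u = 0.67 * sqrt(2*9.81*291.2) = 50.6431 m/s
D = 60 * 50.6431 / (pi * 482) = 2.0067 m


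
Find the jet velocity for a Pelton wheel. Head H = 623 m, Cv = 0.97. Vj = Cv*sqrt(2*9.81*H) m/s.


Vj = 0.97 * sqrt(2*9.81*623) = 107.2421 m/s


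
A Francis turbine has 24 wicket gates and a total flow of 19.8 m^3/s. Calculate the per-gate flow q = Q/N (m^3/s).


q = 19.8 / 24 = 0.8250 m^3/s


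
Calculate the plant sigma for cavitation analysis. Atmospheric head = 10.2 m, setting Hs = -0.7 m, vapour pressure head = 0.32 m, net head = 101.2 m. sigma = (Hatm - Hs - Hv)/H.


sigma = (10.2 - (-0.7) - 0.32) / 101.2 = 0.1045


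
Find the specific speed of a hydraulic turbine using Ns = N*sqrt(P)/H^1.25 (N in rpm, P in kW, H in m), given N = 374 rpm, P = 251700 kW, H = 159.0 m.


Ns = 374 * 251700^0.5 / 159.0^1.25 = 332.3279


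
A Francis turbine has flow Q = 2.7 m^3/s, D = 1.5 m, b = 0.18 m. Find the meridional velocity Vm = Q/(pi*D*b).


Vm = 2.7 / (pi * 1.5 * 0.18) = 3.1831 m/s


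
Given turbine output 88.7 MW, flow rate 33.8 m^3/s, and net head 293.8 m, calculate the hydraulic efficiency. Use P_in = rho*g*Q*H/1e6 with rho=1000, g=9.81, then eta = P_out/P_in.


P_in = 1000 * 9.81 * 33.8 * 293.8 / 1e6 = 97.4176 MW
eta = 88.7 / 97.4176 = 0.9105


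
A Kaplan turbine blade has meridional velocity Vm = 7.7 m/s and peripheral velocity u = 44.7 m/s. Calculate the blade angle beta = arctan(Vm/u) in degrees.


beta = arctan(7.7 / 44.7) = 9.7738 degrees


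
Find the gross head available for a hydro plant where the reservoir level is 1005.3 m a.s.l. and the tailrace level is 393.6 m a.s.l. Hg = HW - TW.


Hg = 1005.3 - 393.6 = 611.7000 m


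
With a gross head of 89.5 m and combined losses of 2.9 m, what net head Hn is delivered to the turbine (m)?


Hn = 89.5 - 2.9 = 86.6000 m


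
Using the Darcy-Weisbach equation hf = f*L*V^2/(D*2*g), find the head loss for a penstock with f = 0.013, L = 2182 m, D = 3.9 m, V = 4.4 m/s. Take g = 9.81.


hf = 0.013 * 2182 * 4.4^2 / (3.9 * 2 * 9.81) = 7.1769 m


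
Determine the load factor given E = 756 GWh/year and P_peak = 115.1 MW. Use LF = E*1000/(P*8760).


LF = 756 * 1000 / (115.1 * 8760) = 0.7498


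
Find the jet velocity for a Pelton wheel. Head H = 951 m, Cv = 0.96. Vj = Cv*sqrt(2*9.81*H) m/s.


Vj = 0.96 * sqrt(2*9.81*951) = 131.1327 m/s


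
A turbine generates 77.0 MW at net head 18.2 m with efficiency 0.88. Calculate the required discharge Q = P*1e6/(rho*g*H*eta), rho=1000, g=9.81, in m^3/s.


Q = 77.0 * 1e6 / (1000 * 9.81 * 18.2 * 0.88) = 490.0808 m^3/s


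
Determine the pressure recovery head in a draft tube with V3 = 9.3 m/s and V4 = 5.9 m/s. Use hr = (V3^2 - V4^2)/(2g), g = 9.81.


hr = (9.3^2 - 5.9^2) / (2*9.81) = 2.6340 m


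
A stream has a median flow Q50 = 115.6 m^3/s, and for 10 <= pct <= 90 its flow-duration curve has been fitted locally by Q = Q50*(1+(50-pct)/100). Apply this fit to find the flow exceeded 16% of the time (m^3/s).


Q = 115.6 * (1 + (50 - 16)/100) = 154.9040 m^3/s


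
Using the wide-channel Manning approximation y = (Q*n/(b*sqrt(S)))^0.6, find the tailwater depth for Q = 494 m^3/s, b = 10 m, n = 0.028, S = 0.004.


y = (494 * 0.028 / (10 * 0.004^0.5))^0.6 = 6.3667 m


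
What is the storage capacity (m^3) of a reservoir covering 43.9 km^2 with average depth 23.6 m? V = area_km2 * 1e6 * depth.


V = 43.9 * 1e6 * 23.6 = 1.0360e+09 m^3


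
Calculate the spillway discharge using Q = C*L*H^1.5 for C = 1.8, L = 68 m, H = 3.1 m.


Q = 1.8 * 68 * 3.1^1.5 = 668.0731 m^3/s


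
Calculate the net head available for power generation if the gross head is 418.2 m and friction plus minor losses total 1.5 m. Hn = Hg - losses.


Hn = 418.2 - 1.5 = 416.7000 m


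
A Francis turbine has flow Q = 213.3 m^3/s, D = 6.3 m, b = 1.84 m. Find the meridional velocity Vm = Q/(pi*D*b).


Vm = 213.3 / (pi * 6.3 * 1.84) = 5.8571 m/s


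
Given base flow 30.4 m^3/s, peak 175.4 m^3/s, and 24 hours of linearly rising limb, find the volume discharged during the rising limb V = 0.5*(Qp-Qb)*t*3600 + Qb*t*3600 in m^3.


V = 0.5*(175.4 - 30.4)*24*3600 + 30.4*24*3600 = 8.8906e+06 m^3


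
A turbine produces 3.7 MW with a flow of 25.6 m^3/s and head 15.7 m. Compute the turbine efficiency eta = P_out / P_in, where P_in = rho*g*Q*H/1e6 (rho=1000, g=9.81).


P_in = 1000 * 9.81 * 25.6 * 15.7 / 1e6 = 3.9428 MW
eta = 3.7 / 3.9428 = 0.9384


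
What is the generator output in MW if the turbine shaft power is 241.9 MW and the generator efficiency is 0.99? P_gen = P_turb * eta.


P_gen = 241.9 * 0.99 = 239.4810 MW


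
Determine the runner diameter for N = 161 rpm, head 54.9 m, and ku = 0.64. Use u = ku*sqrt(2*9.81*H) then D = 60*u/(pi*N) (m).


u = 0.64 * sqrt(2*9.81*54.9) = 21.0047 m/s
D = 60 * 21.0047 / (pi * 161) = 2.4917 m


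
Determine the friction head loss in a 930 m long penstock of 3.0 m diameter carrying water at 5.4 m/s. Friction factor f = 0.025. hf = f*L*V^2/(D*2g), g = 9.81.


hf = 0.025 * 930 * 5.4^2 / (3.0 * 2 * 9.81) = 11.5183 m


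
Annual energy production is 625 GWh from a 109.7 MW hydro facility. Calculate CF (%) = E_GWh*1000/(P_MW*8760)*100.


CF = 625 * 1000 / (109.7 * 8760) * 100 = 65.0383 %


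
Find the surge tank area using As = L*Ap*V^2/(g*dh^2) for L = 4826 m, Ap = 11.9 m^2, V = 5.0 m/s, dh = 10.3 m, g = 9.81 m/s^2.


As = 4826 * 11.9 * 5.0^2 / (9.81 * 10.3^2) = 1379.5290 m^2


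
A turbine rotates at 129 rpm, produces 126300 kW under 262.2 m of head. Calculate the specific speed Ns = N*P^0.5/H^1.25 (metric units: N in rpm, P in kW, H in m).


Ns = 129 * 126300^0.5 / 262.2^1.25 = 43.4511


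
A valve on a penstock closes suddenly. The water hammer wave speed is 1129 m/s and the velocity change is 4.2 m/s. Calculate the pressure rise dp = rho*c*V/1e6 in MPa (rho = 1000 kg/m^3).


dp = 1000 * 1129 * 4.2 / 1e6 = 4.7418 MPa


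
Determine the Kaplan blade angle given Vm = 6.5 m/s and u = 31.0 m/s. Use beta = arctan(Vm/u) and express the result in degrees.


beta = arctan(6.5 / 31.0) = 11.8421 degrees


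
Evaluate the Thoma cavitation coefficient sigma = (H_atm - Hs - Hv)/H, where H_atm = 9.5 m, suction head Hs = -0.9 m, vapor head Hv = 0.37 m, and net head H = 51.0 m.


sigma = (9.5 - (-0.9) - 0.37) / 51.0 = 0.1967


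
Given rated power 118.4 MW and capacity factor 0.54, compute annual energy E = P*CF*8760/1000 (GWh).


E = 118.4 * 0.54 * 8760 / 1000 = 560.0794 GWh


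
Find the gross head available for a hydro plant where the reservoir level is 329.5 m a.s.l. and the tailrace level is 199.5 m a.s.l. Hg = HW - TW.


Hg = 329.5 - 199.5 = 130.0000 m


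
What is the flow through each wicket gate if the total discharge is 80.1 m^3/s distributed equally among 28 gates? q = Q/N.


q = 80.1 / 28 = 2.8607 m^3/s


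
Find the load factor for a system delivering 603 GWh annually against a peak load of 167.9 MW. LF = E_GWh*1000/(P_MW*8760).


LF = 603 * 1000 / (167.9 * 8760) = 0.4100


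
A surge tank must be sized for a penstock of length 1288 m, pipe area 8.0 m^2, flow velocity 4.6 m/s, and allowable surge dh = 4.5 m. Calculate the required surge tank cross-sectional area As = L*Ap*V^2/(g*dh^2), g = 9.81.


As = 1288 * 8.0 * 4.6^2 / (9.81 * 4.5^2) = 1097.5580 m^2


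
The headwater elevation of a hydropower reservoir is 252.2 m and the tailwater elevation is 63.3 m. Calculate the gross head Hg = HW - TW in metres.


Hg = 252.2 - 63.3 = 188.9000 m


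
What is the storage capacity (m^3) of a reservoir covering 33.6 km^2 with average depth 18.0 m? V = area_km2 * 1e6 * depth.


V = 33.6 * 1e6 * 18.0 = 6.0480e+08 m^3


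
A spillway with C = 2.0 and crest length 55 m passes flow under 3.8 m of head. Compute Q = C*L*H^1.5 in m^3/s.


Q = 2.0 * 55 * 3.8^1.5 = 814.8320 m^3/s


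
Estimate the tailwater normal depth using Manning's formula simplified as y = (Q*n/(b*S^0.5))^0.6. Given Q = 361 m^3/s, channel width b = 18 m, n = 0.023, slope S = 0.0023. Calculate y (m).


y = (361 * 0.023 / (18 * 0.0023^0.5))^0.6 = 3.8892 m


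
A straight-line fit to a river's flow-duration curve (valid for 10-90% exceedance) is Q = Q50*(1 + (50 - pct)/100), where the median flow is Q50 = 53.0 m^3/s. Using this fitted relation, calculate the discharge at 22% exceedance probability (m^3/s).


Q = 53.0 * (1 + (50 - 22)/100) = 67.8400 m^3/s


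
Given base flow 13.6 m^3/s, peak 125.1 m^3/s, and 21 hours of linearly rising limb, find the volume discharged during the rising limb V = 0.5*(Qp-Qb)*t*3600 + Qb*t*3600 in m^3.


V = 0.5*(125.1 - 13.6)*21*3600 + 13.6*21*3600 = 5.2429e+06 m^3


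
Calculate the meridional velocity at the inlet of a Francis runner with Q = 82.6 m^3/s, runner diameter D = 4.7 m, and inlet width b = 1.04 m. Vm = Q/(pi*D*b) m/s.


Vm = 82.6 / (pi * 4.7 * 1.04) = 5.3790 m/s


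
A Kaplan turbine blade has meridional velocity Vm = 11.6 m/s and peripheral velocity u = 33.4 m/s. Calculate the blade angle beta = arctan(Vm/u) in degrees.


beta = arctan(11.6 / 33.4) = 19.1524 degrees


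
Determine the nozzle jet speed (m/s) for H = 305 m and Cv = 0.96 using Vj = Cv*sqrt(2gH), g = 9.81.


Vj = 0.96 * sqrt(2*9.81*305) = 74.2627 m/s


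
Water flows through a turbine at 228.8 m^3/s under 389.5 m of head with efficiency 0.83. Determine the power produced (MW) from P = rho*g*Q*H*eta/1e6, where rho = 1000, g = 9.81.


P = 1000 * 9.81 * 228.8 * 389.5 * 0.83 / 1e6 = 725.6222 MW


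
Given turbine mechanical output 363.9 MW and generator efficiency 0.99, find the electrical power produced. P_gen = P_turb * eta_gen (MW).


P_gen = 363.9 * 0.99 = 360.2610 MW


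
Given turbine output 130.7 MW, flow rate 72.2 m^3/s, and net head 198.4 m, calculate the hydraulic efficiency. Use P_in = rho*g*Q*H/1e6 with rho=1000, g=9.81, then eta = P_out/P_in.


P_in = 1000 * 9.81 * 72.2 * 198.4 / 1e6 = 140.5231 MW
eta = 130.7 / 140.5231 = 0.9301


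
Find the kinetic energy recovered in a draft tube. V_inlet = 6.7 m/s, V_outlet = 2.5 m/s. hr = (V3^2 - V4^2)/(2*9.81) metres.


hr = (6.7^2 - 2.5^2) / (2*9.81) = 1.9694 m


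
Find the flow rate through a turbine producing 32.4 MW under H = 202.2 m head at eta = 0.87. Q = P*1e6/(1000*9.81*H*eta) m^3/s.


Q = 32.4 * 1e6 / (1000 * 9.81 * 202.2 * 0.87) = 18.7748 m^3/s


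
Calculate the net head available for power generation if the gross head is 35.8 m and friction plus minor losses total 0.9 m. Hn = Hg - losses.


Hn = 35.8 - 0.9 = 34.9000 m


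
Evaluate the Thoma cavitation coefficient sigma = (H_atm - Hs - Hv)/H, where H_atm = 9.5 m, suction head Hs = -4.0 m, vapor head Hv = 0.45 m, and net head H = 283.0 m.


sigma = (9.5 - (-4.0) - 0.45) / 283.0 = 0.0461


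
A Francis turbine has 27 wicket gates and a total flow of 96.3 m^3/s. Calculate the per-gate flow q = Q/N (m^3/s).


q = 96.3 / 27 = 3.5667 m^3/s


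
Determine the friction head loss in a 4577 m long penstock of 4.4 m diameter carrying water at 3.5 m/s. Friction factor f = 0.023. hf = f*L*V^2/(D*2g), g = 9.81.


hf = 0.023 * 4577 * 3.5^2 / (4.4 * 2 * 9.81) = 14.9380 m


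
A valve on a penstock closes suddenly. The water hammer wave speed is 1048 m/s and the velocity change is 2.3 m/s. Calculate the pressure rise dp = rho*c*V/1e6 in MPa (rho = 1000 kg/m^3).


dp = 1000 * 1048 * 2.3 / 1e6 = 2.4104 MPa


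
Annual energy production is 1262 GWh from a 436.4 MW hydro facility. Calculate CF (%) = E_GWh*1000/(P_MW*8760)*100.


CF = 1262 * 1000 / (436.4 * 8760) * 100 = 33.0119 %


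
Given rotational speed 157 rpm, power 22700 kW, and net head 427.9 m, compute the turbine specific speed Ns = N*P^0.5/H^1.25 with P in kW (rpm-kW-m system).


Ns = 157 * 22700^0.5 / 427.9^1.25 = 12.1544


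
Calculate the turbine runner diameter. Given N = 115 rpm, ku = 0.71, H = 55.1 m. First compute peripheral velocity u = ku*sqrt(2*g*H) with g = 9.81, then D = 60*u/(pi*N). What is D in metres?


u = 0.71 * sqrt(2*9.81*55.1) = 23.3445 m/s
D = 60 * 23.3445 / (pi * 115) = 3.8769 m


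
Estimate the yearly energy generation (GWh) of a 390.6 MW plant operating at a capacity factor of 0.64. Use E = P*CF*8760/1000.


E = 390.6 * 0.64 * 8760 / 1000 = 2189.8598 GWh


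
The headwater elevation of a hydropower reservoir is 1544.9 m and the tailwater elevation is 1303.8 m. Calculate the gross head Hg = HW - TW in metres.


Hg = 1544.9 - 1303.8 = 241.1000 m


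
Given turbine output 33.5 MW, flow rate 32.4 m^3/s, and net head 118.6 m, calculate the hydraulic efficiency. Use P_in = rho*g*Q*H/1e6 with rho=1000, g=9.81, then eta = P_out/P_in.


P_in = 1000 * 9.81 * 32.4 * 118.6 / 1e6 = 37.6963 MW
eta = 33.5 / 37.6963 = 0.8887


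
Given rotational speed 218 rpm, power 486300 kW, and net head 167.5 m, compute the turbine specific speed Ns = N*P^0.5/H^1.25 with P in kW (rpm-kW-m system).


Ns = 218 * 486300^0.5 / 167.5^1.25 = 252.2842


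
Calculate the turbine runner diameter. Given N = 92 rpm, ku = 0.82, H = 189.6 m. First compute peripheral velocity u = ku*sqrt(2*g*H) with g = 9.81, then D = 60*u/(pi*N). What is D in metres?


u = 0.82 * sqrt(2*9.81*189.6) = 50.0130 m/s
D = 60 * 50.0130 / (pi * 92) = 10.3824 m


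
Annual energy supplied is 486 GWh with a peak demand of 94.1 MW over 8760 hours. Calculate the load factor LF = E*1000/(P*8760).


LF = 486 * 1000 / (94.1 * 8760) = 0.5896


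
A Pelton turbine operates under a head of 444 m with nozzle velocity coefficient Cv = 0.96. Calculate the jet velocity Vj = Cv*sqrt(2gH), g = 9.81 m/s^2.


Vj = 0.96 * sqrt(2*9.81*444) = 89.6009 m/s


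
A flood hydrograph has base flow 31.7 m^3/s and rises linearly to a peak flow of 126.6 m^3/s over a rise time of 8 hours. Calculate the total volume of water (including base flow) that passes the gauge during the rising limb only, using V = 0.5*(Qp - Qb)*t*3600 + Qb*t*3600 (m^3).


V = 0.5*(126.6 - 31.7)*8*3600 + 31.7*8*3600 = 2.2795e+06 m^3


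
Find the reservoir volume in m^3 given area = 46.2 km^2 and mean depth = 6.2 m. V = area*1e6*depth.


V = 46.2 * 1e6 * 6.2 = 2.8644e+08 m^3


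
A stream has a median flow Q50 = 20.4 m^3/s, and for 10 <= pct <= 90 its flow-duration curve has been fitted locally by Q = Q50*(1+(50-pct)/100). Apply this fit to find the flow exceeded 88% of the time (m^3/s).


Q = 20.4 * (1 + (50 - 88)/100) = 12.6480 m^3/s


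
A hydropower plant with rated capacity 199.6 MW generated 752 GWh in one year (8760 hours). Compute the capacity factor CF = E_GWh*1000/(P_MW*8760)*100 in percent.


CF = 752 * 1000 / (199.6 * 8760) * 100 = 43.0084 %


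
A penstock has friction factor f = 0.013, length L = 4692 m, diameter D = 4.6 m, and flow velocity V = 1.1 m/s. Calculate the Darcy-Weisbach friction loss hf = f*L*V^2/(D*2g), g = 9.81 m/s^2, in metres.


hf = 0.013 * 4692 * 1.1^2 / (4.6 * 2 * 9.81) = 0.8178 m


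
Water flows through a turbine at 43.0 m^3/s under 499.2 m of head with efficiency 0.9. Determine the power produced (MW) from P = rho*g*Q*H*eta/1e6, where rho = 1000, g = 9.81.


P = 1000 * 9.81 * 43.0 * 499.2 * 0.9 / 1e6 = 189.5198 MW


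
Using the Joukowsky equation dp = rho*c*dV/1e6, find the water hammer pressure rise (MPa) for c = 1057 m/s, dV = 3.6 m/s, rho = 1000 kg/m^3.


dp = 1000 * 1057 * 3.6 / 1e6 = 3.8052 MPa


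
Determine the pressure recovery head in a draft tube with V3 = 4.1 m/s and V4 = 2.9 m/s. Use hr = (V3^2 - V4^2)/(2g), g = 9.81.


hr = (4.1^2 - 2.9^2) / (2*9.81) = 0.4281 m


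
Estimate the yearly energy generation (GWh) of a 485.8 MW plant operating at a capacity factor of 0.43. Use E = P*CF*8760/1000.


E = 485.8 * 0.43 * 8760 / 1000 = 1829.9114 GWh


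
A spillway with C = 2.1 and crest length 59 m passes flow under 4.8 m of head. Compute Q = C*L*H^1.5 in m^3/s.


Q = 2.1 * 59 * 4.8^1.5 = 1302.9662 m^3/s


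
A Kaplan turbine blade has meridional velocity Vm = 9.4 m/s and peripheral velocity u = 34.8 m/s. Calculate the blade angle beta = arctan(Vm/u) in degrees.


beta = arctan(9.4 / 34.8) = 15.1157 degrees


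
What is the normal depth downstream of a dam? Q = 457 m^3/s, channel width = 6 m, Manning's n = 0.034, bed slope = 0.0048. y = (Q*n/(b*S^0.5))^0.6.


y = (457 * 0.034 / (6 * 0.0048^0.5))^0.6 = 8.7816 m


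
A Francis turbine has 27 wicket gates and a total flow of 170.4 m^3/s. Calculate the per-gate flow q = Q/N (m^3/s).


q = 170.4 / 27 = 6.3111 m^3/s


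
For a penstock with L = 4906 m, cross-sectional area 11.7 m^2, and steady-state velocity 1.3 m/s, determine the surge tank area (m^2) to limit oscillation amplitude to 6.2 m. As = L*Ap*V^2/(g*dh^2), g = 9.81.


As = 4906 * 11.7 * 1.3^2 / (9.81 * 6.2^2) = 257.2455 m^2


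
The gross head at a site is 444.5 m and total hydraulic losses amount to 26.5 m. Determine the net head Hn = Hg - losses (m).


Hn = 444.5 - 26.5 = 418.0000 m


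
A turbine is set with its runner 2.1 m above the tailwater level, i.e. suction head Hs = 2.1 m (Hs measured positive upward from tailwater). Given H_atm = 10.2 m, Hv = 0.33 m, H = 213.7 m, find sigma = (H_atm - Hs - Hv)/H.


sigma = (10.2 - 2.1 - 0.33) / 213.7 = 0.0364


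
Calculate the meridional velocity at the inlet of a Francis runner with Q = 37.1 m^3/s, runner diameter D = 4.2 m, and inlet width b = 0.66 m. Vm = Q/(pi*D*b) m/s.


Vm = 37.1 / (pi * 4.2 * 0.66) = 4.2602 m/s


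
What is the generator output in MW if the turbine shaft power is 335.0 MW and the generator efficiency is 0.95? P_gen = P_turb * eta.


P_gen = 335.0 * 0.95 = 318.2500 MW


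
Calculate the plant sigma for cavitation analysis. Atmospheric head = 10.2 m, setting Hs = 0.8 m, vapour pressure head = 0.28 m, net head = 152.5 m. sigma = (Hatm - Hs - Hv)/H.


sigma = (10.2 - 0.8 - 0.28) / 152.5 = 0.0598


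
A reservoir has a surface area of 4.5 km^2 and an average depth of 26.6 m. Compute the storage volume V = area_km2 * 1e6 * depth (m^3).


V = 4.5 * 1e6 * 26.6 = 1.1970e+08 m^3


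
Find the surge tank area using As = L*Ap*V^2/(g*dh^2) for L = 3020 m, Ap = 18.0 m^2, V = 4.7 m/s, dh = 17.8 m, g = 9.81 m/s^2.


As = 3020 * 18.0 * 4.7^2 / (9.81 * 17.8^2) = 386.3369 m^2


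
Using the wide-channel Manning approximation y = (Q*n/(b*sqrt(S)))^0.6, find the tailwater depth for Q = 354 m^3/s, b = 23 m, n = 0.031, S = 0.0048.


y = (354 * 0.031 / (23 * 0.0048^0.5))^0.6 = 3.1828 m


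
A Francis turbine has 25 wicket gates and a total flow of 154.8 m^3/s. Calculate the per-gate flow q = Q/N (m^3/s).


q = 154.8 / 25 = 6.1920 m^3/s


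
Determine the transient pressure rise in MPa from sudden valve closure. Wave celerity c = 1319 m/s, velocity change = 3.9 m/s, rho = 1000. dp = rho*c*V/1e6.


dp = 1000 * 1319 * 3.9 / 1e6 = 5.1441 MPa


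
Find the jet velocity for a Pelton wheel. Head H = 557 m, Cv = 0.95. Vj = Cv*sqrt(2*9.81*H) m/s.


Vj = 0.95 * sqrt(2*9.81*557) = 99.3118 m/s


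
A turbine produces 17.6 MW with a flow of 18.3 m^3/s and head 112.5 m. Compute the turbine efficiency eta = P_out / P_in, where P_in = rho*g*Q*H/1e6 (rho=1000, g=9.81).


P_in = 1000 * 9.81 * 18.3 * 112.5 / 1e6 = 20.1963 MW
eta = 17.6 / 20.1963 = 0.8714


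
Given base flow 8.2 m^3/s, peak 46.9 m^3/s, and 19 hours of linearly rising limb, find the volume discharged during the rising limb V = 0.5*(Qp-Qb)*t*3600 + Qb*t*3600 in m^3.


V = 0.5*(46.9 - 8.2)*19*3600 + 8.2*19*3600 = 1.8844e+06 m^3


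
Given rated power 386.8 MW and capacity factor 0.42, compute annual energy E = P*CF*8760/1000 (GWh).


E = 386.8 * 0.42 * 8760 / 1000 = 1423.1146 GWh


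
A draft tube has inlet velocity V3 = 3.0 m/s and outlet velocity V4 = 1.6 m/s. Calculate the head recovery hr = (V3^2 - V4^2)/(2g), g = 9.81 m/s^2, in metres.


hr = (3.0^2 - 1.6^2) / (2*9.81) = 0.3282 m


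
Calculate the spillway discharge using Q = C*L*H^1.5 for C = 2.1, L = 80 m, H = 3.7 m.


Q = 2.1 * 80 * 3.7^1.5 = 1195.6715 m^3/s


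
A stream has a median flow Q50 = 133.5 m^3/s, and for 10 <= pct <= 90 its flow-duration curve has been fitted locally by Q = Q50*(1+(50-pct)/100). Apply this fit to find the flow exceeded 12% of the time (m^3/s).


Q = 133.5 * (1 + (50 - 12)/100) = 184.2300 m^3/s


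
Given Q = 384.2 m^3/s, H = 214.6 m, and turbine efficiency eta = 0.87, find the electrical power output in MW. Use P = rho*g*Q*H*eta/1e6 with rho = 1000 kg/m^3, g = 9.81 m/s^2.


P = 1000 * 9.81 * 384.2 * 214.6 * 0.87 / 1e6 = 703.6802 MW


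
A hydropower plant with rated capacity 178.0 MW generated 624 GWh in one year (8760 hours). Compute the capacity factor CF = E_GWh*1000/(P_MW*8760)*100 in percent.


CF = 624 * 1000 / (178.0 * 8760) * 100 = 40.0185 %


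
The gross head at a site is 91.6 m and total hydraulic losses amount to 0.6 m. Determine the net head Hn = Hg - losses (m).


Hn = 91.6 - 0.6 = 91.0000 m


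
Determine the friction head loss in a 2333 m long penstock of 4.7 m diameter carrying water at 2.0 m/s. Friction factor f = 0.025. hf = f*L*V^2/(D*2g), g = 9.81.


hf = 0.025 * 2333 * 2.0^2 / (4.7 * 2 * 9.81) = 2.5300 m


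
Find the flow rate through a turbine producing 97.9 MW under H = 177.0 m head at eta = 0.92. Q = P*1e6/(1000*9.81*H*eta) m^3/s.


Q = 97.9 * 1e6 / (1000 * 9.81 * 177.0 * 0.92) = 61.2848 m^3/s


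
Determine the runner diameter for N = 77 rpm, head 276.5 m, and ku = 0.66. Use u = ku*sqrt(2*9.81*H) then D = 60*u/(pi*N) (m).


u = 0.66 * sqrt(2*9.81*276.5) = 48.6117 m/s
D = 60 * 48.6117 / (pi * 77) = 12.0573 m


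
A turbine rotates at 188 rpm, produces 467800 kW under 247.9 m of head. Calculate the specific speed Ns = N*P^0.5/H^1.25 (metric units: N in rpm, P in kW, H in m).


Ns = 188 * 467800^0.5 / 247.9^1.25 = 130.7201


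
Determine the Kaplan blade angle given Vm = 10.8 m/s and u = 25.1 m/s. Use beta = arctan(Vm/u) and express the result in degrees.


beta = arctan(10.8 / 25.1) = 23.2812 degrees


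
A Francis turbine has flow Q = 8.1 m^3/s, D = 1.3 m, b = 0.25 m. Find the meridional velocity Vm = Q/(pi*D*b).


Vm = 8.1 / (pi * 1.3 * 0.25) = 7.9333 m/s


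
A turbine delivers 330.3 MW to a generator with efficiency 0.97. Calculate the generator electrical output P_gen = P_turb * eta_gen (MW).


P_gen = 330.3 * 0.97 = 320.3910 MW


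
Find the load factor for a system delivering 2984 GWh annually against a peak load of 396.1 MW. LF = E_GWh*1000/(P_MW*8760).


LF = 2984 * 1000 / (396.1 * 8760) = 0.8600


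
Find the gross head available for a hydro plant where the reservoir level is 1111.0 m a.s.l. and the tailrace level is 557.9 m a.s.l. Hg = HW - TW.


Hg = 1111.0 - 557.9 = 553.1000 m


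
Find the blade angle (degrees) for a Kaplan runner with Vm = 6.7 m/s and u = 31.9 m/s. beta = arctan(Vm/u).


beta = arctan(6.7 / 31.9) = 11.8615 degrees


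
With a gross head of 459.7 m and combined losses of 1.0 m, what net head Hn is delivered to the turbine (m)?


Hn = 459.7 - 1.0 = 458.7000 m


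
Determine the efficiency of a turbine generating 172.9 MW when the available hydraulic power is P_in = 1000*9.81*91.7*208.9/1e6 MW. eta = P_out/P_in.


P_in = 1000 * 9.81 * 91.7 * 208.9 / 1e6 = 187.9216 MW
eta = 172.9 / 187.9216 = 0.9201


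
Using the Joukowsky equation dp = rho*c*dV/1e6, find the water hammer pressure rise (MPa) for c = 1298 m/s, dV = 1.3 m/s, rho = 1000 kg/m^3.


dp = 1000 * 1298 * 1.3 / 1e6 = 1.6874 MPa


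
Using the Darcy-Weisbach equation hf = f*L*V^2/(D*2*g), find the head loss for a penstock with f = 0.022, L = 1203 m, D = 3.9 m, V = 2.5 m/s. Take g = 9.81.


hf = 0.022 * 1203 * 2.5^2 / (3.9 * 2 * 9.81) = 2.1617 m


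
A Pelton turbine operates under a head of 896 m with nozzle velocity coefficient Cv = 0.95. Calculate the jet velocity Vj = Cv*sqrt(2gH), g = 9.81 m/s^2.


Vj = 0.95 * sqrt(2*9.81*896) = 125.9584 m/s


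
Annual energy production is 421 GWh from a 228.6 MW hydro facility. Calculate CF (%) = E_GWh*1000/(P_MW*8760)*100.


CF = 421 * 1000 / (228.6 * 8760) * 100 = 21.0233 %


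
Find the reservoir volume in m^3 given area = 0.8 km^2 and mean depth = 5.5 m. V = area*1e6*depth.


V = 0.8 * 1e6 * 5.5 = 4.4000e+06 m^3


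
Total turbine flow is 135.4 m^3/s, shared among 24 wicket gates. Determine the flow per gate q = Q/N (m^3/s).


q = 135.4 / 24 = 5.6417 m^3/s


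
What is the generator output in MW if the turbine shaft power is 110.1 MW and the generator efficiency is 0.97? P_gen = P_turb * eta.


P_gen = 110.1 * 0.97 = 106.7970 MW


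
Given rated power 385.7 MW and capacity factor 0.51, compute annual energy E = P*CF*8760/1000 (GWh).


E = 385.7 * 0.51 * 8760 / 1000 = 1723.1533 GWh


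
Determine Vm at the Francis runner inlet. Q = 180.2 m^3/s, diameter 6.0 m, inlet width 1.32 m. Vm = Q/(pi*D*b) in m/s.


Vm = 180.2 / (pi * 6.0 * 1.32) = 7.2424 m/s


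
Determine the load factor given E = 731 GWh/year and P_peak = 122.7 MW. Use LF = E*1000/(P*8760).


LF = 731 * 1000 / (122.7 * 8760) = 0.6801


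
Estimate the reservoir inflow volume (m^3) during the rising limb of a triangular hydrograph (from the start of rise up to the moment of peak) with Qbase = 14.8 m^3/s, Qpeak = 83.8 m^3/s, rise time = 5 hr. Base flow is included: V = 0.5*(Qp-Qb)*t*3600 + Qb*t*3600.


V = 0.5*(83.8 - 14.8)*5*3600 + 14.8*5*3600 = 887400.0000 m^3


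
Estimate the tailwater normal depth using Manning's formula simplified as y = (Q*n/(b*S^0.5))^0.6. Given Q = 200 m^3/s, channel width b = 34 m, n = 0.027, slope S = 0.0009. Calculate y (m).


y = (200 * 0.027 / (34 * 0.0009^0.5))^0.6 = 2.7182 m


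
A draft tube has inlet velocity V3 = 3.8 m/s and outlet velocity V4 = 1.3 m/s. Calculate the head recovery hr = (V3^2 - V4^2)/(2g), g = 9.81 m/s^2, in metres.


hr = (3.8^2 - 1.3^2) / (2*9.81) = 0.6498 m


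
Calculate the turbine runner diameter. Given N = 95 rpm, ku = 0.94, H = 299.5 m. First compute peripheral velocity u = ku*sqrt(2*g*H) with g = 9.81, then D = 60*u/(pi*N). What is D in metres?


u = 0.94 * sqrt(2*9.81*299.5) = 72.0569 m/s
D = 60 * 72.0569 / (pi * 95) = 14.4862 m


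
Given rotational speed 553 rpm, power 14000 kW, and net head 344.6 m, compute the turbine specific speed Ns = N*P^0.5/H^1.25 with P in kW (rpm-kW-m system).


Ns = 553 * 14000^0.5 / 344.6^1.25 = 44.0702


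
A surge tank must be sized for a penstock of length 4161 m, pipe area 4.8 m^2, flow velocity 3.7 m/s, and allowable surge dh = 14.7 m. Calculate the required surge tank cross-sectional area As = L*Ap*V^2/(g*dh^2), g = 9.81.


As = 4161 * 4.8 * 3.7^2 / (9.81 * 14.7^2) = 128.9849 m^2


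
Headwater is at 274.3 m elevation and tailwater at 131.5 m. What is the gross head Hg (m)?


Hg = 274.3 - 131.5 = 142.8000 m


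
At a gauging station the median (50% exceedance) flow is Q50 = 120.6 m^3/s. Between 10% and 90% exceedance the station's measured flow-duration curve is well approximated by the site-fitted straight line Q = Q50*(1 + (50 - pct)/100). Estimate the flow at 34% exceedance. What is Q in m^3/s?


Q = 120.6 * (1 + (50 - 34)/100) = 139.8960 m^3/s


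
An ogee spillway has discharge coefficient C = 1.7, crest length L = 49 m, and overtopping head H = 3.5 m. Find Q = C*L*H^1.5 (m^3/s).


Q = 1.7 * 49 * 3.5^1.5 = 545.4401 m^3/s


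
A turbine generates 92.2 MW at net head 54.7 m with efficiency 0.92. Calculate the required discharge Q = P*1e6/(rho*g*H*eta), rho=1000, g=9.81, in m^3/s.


Q = 92.2 * 1e6 / (1000 * 9.81 * 54.7 * 0.92) = 186.7612 m^3/s


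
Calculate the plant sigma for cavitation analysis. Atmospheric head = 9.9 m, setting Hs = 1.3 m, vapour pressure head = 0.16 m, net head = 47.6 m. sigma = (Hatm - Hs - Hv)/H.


sigma = (9.9 - 1.3 - 0.16) / 47.6 = 0.1773


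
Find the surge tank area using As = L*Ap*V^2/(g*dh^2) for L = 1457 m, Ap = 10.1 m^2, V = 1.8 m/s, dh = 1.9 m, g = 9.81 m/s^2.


As = 1457 * 10.1 * 1.8^2 / (9.81 * 1.9^2) = 1346.3244 m^2


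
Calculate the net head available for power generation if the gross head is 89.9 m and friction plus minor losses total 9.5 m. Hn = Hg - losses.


Hn = 89.9 - 9.5 = 80.4000 m


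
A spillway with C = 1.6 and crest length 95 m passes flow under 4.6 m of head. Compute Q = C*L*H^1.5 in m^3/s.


Q = 1.6 * 95 * 4.6^1.5 = 1499.6169 m^3/s


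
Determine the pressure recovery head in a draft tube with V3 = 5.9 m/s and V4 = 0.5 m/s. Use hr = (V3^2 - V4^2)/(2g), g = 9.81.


hr = (5.9^2 - 0.5^2) / (2*9.81) = 1.7615 m


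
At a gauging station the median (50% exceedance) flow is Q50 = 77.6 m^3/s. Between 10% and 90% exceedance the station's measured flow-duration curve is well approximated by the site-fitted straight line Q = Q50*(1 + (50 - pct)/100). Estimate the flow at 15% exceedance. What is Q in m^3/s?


Q = 77.6 * (1 + (50 - 15)/100) = 104.7600 m^3/s


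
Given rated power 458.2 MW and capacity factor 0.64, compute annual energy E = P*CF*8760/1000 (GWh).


E = 458.2 * 0.64 * 8760 / 1000 = 2568.8525 GWh


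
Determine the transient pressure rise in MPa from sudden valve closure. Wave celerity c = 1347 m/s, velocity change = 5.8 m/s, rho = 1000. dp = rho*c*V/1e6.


dp = 1000 * 1347 * 5.8 / 1e6 = 7.8126 MPa


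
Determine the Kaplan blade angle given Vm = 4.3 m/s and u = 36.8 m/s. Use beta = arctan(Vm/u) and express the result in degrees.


beta = arctan(4.3 / 36.8) = 6.6647 degrees


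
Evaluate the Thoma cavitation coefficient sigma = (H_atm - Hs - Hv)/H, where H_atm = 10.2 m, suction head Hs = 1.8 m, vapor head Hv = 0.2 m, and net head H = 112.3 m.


sigma = (10.2 - 1.8 - 0.2) / 112.3 = 0.0730


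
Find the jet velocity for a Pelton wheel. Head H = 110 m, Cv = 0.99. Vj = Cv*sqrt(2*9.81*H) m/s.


Vj = 0.99 * sqrt(2*9.81*110) = 45.9919 m/s


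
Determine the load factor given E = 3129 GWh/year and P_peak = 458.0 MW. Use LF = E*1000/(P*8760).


LF = 3129 * 1000 / (458.0 * 8760) = 0.7799


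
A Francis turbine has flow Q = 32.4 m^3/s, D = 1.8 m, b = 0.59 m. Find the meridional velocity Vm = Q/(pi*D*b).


Vm = 32.4 / (pi * 1.8 * 0.59) = 9.7111 m/s


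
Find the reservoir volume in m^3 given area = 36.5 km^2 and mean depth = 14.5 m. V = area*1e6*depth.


V = 36.5 * 1e6 * 14.5 = 5.2925e+08 m^3


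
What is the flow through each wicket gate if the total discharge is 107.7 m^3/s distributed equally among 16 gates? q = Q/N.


q = 107.7 / 16 = 6.7313 m^3/s


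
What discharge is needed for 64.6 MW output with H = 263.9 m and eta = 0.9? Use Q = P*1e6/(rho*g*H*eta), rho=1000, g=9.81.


Q = 64.6 * 1e6 / (1000 * 9.81 * 263.9 * 0.9) = 27.7256 m^3/s


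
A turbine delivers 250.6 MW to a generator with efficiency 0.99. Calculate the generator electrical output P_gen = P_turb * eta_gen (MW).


P_gen = 250.6 * 0.99 = 248.0940 MW


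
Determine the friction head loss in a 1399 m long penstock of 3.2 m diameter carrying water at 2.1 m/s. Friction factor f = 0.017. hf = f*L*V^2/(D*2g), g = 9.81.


hf = 0.017 * 1399 * 2.1^2 / (3.2 * 2 * 9.81) = 1.6705 m


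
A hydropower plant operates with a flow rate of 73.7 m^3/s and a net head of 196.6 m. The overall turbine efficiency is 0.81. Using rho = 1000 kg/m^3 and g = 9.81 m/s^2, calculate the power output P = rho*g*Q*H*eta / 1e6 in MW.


P = 1000 * 9.81 * 73.7 * 196.6 * 0.81 / 1e6 = 115.1344 MW


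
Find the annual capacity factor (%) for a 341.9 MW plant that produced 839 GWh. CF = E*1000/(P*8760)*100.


CF = 839 * 1000 / (341.9 * 8760) * 100 = 28.0129 %


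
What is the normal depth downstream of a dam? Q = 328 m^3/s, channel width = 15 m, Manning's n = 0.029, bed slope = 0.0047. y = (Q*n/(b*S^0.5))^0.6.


y = (328 * 0.029 / (15 * 0.0047^0.5))^0.6 = 3.7991 m


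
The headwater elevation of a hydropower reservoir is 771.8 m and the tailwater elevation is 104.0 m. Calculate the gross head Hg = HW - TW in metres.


Hg = 771.8 - 104.0 = 667.8000 m


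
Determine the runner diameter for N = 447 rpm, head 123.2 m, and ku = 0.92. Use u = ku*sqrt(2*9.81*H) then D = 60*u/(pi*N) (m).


u = 0.92 * sqrt(2*9.81*123.2) = 45.2317 m/s
D = 60 * 45.2317 / (pi * 447) = 1.9326 m


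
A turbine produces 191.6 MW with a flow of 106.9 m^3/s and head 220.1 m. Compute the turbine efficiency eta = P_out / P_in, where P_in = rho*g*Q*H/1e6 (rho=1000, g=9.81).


P_in = 1000 * 9.81 * 106.9 * 220.1 / 1e6 = 230.8164 MW
eta = 191.6 / 230.8164 = 0.8301


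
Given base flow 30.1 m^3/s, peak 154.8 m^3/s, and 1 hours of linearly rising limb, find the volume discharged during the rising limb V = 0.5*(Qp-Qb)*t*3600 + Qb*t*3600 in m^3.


V = 0.5*(154.8 - 30.1)*1*3600 + 30.1*1*3600 = 332820.0000 m^3


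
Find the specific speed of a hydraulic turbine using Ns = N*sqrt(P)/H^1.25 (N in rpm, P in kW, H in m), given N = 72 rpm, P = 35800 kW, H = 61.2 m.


Ns = 72 * 35800^0.5 / 61.2^1.25 = 79.5856


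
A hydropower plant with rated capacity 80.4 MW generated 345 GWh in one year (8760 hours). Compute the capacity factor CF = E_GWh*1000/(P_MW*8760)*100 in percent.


CF = 345 * 1000 / (80.4 * 8760) * 100 = 48.9845 %


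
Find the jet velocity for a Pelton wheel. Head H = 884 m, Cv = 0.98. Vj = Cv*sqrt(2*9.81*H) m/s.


Vj = 0.98 * sqrt(2*9.81*884) = 129.0630 m/s


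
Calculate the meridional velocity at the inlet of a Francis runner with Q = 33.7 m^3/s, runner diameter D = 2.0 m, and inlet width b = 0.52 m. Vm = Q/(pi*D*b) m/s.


Vm = 33.7 / (pi * 2.0 * 0.52) = 10.3145 m/s
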